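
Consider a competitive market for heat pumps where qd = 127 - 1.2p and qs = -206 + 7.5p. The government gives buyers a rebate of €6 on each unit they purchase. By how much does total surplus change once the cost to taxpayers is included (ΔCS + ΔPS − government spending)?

Pre-subsidy: 127 - 1.2p = -206 + 7.5p gives p* = 1110/29, q* = 2351/29.
With the rebate, buyers effectively pay pb = ps − 6, where ps is the price sellers receive.
Demand in terms of ps becomes qd = 127 − 1.2(ps − 6) = 134.2 - 1.2ps. Setting this equal to supply: 134.2 - 1.2ps = -206 + 7.5ps, so ps = 1134/29.
Buyers pay pb = 1134/29 − 6 = 960/29; q' = -206 + 7.5·(1134/29) = 2531/29.
ΔCS = ½(2351/29 + 2531/29)(1110/29 − 960/29) = 366150/841; ΔPS = ½(2351/29 + 2531/29)(1134/29 − 1110/29) = 58584/841.
Government spending = 6 × 2531/29 = 15186/29.
Net change = 366150/841 + 58584/841 − 15186/29 = -540/29. The loss equals the DWL triangle ½·6·180/29.

Net change in total surplus = -540/29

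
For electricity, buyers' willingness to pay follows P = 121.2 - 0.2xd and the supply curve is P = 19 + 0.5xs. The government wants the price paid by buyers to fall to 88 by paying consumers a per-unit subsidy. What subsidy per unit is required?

Required subsidy s = 14 per unit

At a buyer price of 88, quantity demanded is 606 − 5·88 = 166.
Sellers supply 166 only when they receive Ps = 19 + 0.5·166 = 102.
s = Ps − Pb = 102 − 88 = 14.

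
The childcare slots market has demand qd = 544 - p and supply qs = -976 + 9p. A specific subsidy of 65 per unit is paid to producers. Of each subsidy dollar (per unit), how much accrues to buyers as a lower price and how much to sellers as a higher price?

Buyers gain 58.5 per unit; sellers gain 6.5 per unit

Pre-subsidy: 544 - p = -976 + 9p gives p* = 152, q* = 392.
With the subsidy, sellers receive ps = pb + 65 for each unit, where pb is the price buyers pay.
Supply in terms of pb becomes qs = -976 + 9(pb + 65) = -391 + 9pb. Setting this equal to demand: 544 - pb = -391 + 9pb, so pb = 93.5.
Sellers receive ps = 93.5 + 65 = 158.5; q' = 544 − 1·93.5 = 450.5.
Buyers' price falls by p* − pb = 152 − 93.5 = 58.5; sellers' price rises by ps − p* = 158.5 − 152 = 6.5.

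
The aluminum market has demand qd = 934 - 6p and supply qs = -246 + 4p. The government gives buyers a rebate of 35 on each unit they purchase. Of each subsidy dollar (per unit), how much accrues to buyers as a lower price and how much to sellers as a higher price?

Pre-subsidy: 934 - 6p = -246 + 4p gives p* = 118, q* = 226.
With the rebate, buyers effectively pay pb = ps − 35, where ps is the price sellers receive.
Demand in terms of ps becomes qd = 934 − 6(ps − 35) = 1144 - 6ps. Setting this equal to supply: 1144 - 6ps = -246 + 4ps, so ps = 139.
Buyers pay pb = 139 − 35 = 104; q' = -246 + 4·139 = 310.
Buyers' price falls by p* − pb = 118 − 104 = 14; sellers' price rises by ps − p* = 139 − 118 = 21.

Buyers gain 14 per unit; sellers gain 21 per unit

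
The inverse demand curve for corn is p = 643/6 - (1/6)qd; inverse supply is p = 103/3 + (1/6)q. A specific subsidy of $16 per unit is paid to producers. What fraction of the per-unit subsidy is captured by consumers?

Pre-subsidy: 643/6 - (1/6)q = 103/3 + (1/6)q gives q* = 218.5 and p* = 70.75.
With the subsidy, sellers receive ps = pb + 16 for each unit, where pb is the price buyers pay.
On the curves, pb = 643/6 - (1/6)q and ps = 103/3 + (1/6)q; the wedge ps − pb = 16 gives 103/3 + (1/6)q − (643/6 - (1/6)q) = 16, so q' = 266.5.
Then pb = 643/6 − (1/6)·266.5 = 62.75 and ps = 103/3 + (1/6)·266.5 = 78.75.
Buyers' price falls by p* − pb = 70.75 − 62.75 = 8; sellers' price rises by ps − p* = 78.75 − 70.75 = 8.
So consumers capture 8/16 = 0.5 of each unit of subsidy.

Consumer share = 0.5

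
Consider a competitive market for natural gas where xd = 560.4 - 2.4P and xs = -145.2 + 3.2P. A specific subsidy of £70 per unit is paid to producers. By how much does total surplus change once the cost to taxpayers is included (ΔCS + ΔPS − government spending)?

Pre-subsidy: 560.4 - 2.4P = -145.2 + 3.2P gives P* = 126, x* = 258.
With the subsidy, sellers receive Ps = Pb + 70 for each unit, where Pb is the price buyers pay.
Supply in terms of Pb becomes xs = -145.2 + 3.2(Pb + 70) = 78.8 + 3.2Pb. Setting this equal to demand: 560.4 - 2.4Pb = 78.8 + 3.2Pb, so Pb = 86.
Sellers receive Ps = 86 + 70 = 156; x' = 560.4 − 2.4·86 = 354.
ΔCS = ½(258 + 354)(126 − 86) = 12240; ΔPS = ½(258 + 354)(156 − 126) = 9180.
Government spending = 70 × 354 = 24780.
Net change = 12240 + 9180 − 24780 = -3360. The loss equals the DWL triangle ½·70·96.

Net change in total surplus = -£3360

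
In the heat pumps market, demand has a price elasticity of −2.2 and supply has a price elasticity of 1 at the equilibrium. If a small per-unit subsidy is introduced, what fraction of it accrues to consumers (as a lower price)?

Consumer share = 0.3125

For a small subsidy around the equilibrium, the benefit split depends on the relative slopes, which at a point are proportional to the elasticities.
Buyer share = εs/(εs + |εd|) = 1/(1 + 2.2) = 0.3125; seller share = |εd|/(εs + |εd|) = 0.6875.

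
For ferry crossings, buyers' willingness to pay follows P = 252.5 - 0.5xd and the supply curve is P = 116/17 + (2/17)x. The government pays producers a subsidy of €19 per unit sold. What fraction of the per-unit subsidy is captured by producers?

Producer share = 4/21

Pre-subsidy: 252.5 - 0.5x = 116/17 + (2/17)x gives x* = 8353/21 and P* = 1126/21.
With the subsidy, sellers receive Ps = Pb + 19 for each unit, where Pb is the price buyers pay.
On the curves, Pb = 252.5 - 0.5x and Ps = 116/17 + (2/17)x; the wedge Ps − Pb = 19 gives 116/17 + (2/17)x − (252.5 - 0.5x) = 19, so x' = 8999/21.
Then Pb = 252.5 − 0.5·(8999/21) = 803/21 and Ps = 116/17 + (2/17)·(8999/21) = 1202/21.
Buyers' price falls by P* − Pb = 1126/21 − 803/21 = 323/21; sellers' price rises by Ps − P* = 1202/21 − 1126/21 = 76/21.
So producers capture (76/21)/19 = 4/21 of each unit of subsidy.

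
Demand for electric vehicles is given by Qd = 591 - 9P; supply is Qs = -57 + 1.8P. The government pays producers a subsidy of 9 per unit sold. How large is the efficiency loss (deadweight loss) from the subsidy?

Pre-subsidy: 591 - 9P = -57 + 1.8P gives P* = 60, Q* = 51.
With the subsidy, sellers receive Ps = Pb + 9 for each unit, where Pb is the price buyers pay.
Supply in terms of Pb becomes Qs = -57 + 1.8(Pb + 9) = -40.8 + 1.8Pb. Setting this equal to demand: 591 - 9Pb = -40.8 + 1.8Pb, so Pb = 58.5.
Sellers receive Ps = 58.5 + 9 = 67.5; Q' = 591 − 9·58.5 = 64.5.
The subsidy expands output by 64.5 − 51 = 13.5 past the efficient level; on those units the gap between marginal cost and willingness to pay runs from 0 up to 9.
DWL = ½ × 9 × 13.5 = 60.75.

Deadweight loss = 60.75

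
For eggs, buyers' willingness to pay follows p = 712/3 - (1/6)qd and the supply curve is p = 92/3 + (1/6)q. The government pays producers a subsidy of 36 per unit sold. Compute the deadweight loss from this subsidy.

Pre-subsidy: 712/3 - (1/6)q = 92/3 + (1/6)q gives q* = 620 and p* = 134.
With the subsidy, sellers receive ps = pb + 36 for each unit, where pb is the price buyers pay.
On the curves, pb = 712/3 - (1/6)q and ps = 92/3 + (1/6)q; the wedge ps − pb = 36 gives 92/3 + (1/6)q − (712/3 - (1/6)q) = 36, so q' = 728.
Then pb = 712/3 − (1/6)·728 = 116 and ps = 92/3 + (1/6)·728 = 152.
The subsidy expands output by 728 − 620 = 108 past the efficient level; on those units the gap between marginal cost and willingness to pay runs from 0 up to 36.
DWL = ½ × 36 × 108 = 1944.

Deadweight loss = 1944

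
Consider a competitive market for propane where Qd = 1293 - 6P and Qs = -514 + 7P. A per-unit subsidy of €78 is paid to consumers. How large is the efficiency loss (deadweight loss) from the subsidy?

Pre-subsidy: 1293 - 6P = -514 + 7P gives P* = 139, Q* = 459.
With the rebate, buyers effectively pay Pb = Ps − 78, where Ps is the price sellers receive.
Demand in terms of Ps becomes Qd = 1293 − 6(Ps − 78) = 1761 - 6Ps. Setting this equal to supply: 1761 - 6Ps = -514 + 7Ps, so Ps = 175.
Buyers pay Pb = 175 − 78 = 97; Q' = -514 + 7·175 = 711.
The subsidy expands output by 711 − 459 = 252 past the efficient level; on those units the gap between marginal cost and willingness to pay runs from 0 up to 78.
DWL = ½ × 78 × 252 = 9828.

Deadweight loss = €9828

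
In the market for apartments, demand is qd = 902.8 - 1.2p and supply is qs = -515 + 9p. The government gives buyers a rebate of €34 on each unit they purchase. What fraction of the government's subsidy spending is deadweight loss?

DWL / government spending = 9/386

Pre-subsidy: 902.8 - 1.2p = -515 + 9p gives p* = 139, q* = 736.
With the rebate, buyers effectively pay pb = ps − 34, where ps is the price sellers receive.
Demand in terms of ps becomes qd = 902.8 − 1.2(ps − 34) = 943.6 - 1.2ps. Setting this equal to supply: 943.6 - 1.2ps = -515 + 9ps, so ps = 143.
Buyers pay pb = 143 − 34 = 109; q' = -515 + 9·143 = 772.
ΔCS = ½(736 + 772)(139 − 109) = 22620; ΔPS = ½(736 + 772)(143 − 139) = 3016.
Government spending = 34 × 772 = 26248.
DWL = ½ × 34 × (772 − 736) = 612; fraction = 612 / 26248 = 9/386.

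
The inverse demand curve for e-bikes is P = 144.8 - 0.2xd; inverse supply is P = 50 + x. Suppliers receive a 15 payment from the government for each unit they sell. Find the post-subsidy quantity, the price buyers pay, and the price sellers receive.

Pre-subsidy: 144.8 - 0.2x = 50 + x gives x* = 79 and P* = 129.
With the subsidy, sellers receive Ps = Pb + 15 for each unit, where Pb is the price buyers pay.
On the curves, Pb = 144.8 - 0.2x and Ps = 50 + x; the wedge Ps − Pb = 15 gives 50 + x − (144.8 - 0.2x) = 15, so x' = 91.5.
Then Pb = 144.8 − 0.2·91.5 = 126.5 and Ps = 50 + 1·91.5 = 141.5.

x' = 91.5; buyers pay 126.5; sellers receive 141.5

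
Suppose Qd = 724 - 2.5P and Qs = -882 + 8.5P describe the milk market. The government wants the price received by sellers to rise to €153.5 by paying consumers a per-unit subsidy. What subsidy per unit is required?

Required subsidy s = €33 per unit

At a seller price of 153.5, quantity supplied is -882 + 8.5·153.5 = 422.75.
Buyers absorb 422.75 only when they pay Pb with 724 − 2.5·Pb = 422.75, i.e. Pb = 120.5.
s = Ps − Pb = 153.5 − 120.5 = 33.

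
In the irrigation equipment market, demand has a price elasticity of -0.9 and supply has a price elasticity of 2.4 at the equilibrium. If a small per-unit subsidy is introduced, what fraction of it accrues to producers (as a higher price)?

For a small subsidy around the equilibrium, the benefit split depends on the relative slopes, which at a point are proportional to the elasticities.
Buyer share = εs/(εs + |εd|) = 2.4/(2.4 + 0.9) = 8/11; seller share = |εd|/(εs + |εd|) = 3/11.
So producers capture 3/11 of the subsidy.

Producer share = 3/11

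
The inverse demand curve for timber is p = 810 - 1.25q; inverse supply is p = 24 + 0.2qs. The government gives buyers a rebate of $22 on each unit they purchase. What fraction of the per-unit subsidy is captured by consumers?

Pre-subsidy: 810 - 1.25q = 24 + 0.2q gives q* = 15720/29 and p* = 3840/29.
With the rebate, buyers effectively pay pb = ps − 22, where ps is the price sellers receive.
On the curves, pb = 810 - 1.25q and ps = 24 + 0.2q; the wedge ps − pb = 22 gives 24 + 0.2q − (810 - 1.25q) = 22, so q' = 16160/29.
Then pb = 810 − 1.25·(16160/29) = 3290/29 and ps = 24 + 0.2·(16160/29) = 3928/29.
Buyers' price falls by p* − pb = 3840/29 − 3290/29 = 550/29; sellers' price rises by ps − p* = 3928/29 − 3840/29 = 88/29.
So consumers capture (550/29)/22 = 25/29 of each unit of subsidy.

Consumer share = 25/29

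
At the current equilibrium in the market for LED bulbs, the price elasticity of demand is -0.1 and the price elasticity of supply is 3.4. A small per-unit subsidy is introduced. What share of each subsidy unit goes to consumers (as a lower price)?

Consumer share = 34/35

For a small subsidy around the equilibrium, the benefit split depends on the relative slopes, which at a point are proportional to the elasticities.
Buyer share = εs/(εs + |εd|) = 3.4/(3.4 + 0.1) = 34/35; seller share = |εd|/(εs + |εd|) = 1/35.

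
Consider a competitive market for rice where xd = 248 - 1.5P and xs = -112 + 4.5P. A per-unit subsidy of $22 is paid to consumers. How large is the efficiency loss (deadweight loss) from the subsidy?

Pre-subsidy: 248 - 1.5P = -112 + 4.5P gives P* = 60, x* = 158.
With the rebate, buyers effectively pay Pb = Ps − 22, where Ps is the price sellers receive.
Demand in terms of Ps becomes xd = 248 − 1.5(Ps − 22) = 281 - 1.5Ps. Setting this equal to supply: 281 - 1.5Ps = -112 + 4.5Ps, so Ps = 65.5.
Buyers pay Pb = 65.5 − 22 = 43.5; x' = -112 + 4.5·65.5 = 182.75.
The subsidy expands output by 182.75 − 158 = 24.75 past the efficient level; on those units the gap between marginal cost and willingness to pay runs from 0 up to 22.
DWL = ½ × 22 × 24.75 = 272.25.

Deadweight loss = $272.25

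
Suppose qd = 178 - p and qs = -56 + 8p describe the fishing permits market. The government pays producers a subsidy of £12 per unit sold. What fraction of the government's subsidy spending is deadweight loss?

DWL / government spending = 2/61

Pre-subsidy: 178 - p = -56 + 8p gives p* = 26, q* = 152.
With the subsidy, sellers receive ps = pb + 12 for each unit, where pb is the price buyers pay.
Supply in terms of pb becomes qs = -56 + 8(pb + 12) = 40 + 8pb. Setting this equal to demand: 178 - pb = 40 + 8pb, so pb = 46/3.
Sellers receive ps = 46/3 + 12 = 82/3; q' = 178 − 1·(46/3) = 488/3.
ΔCS = ½(152 + 488/3)(26 − 46/3) = 15104/9; ΔPS = ½(152 + 488/3)(82/3 − 26) = 1888/9.
Government spending = 12 × 488/3 = 1952.
DWL = ½ × 12 × (488/3 − 152) = 64; fraction = 64 / 1952 = 2/61.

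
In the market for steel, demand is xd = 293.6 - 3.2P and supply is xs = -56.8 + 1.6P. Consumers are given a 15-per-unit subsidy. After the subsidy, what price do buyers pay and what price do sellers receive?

Pre-subsidy: 293.6 - 3.2P = -56.8 + 1.6P gives P* = 73, x* = 60.
With the rebate, buyers effectively pay Pb = Ps − 15, where Ps is the price sellers receive.
Demand in terms of Ps becomes xd = 293.6 − 3.2(Ps − 15) = 341.6 - 3.2Ps. Setting this equal to supply: 341.6 - 3.2Ps = -56.8 + 1.6Ps, so Ps = 83.
Buyers pay Pb = 83 − 15 = 68; x' = -56.8 + 1.6·83 = 76.

Buyers pay 68; sellers receive 83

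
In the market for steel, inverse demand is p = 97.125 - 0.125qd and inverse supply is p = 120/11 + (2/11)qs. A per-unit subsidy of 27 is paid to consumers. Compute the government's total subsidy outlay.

Pre-subsidy: 97.125 - 0.125q = 120/11 + (2/11)q gives q* = 281 and p* = 62.
With the rebate, buyers effectively pay pb = ps − 27, where ps is the price sellers receive.
On the curves, pb = 97.125 - 0.125q and ps = 120/11 + (2/11)q; the wedge ps − pb = 27 gives 120/11 + (2/11)q − (97.125 - 0.125q) = 27, so q' = 369.
Then pb = 97.125 − 0.125·369 = 51 and ps = 120/11 + (2/11)·369 = 78.
Government outlay = subsidy × quantity = 27 × 369 = 9963.

Government cost = 9963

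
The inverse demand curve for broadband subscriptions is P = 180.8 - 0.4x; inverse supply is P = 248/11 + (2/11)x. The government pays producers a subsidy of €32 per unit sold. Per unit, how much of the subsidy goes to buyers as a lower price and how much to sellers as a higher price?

Pre-subsidy: 180.8 - 0.4x = 248/11 + (2/11)x gives x* = 272 and P* = 72.
With the subsidy, sellers receive Ps = Pb + 32 for each unit, where Pb is the price buyers pay.
On the curves, Pb = 180.8 - 0.4x and Ps = 248/11 + (2/11)x; the wedge Ps − Pb = 32 gives 248/11 + (2/11)x − (180.8 - 0.4x) = 32, so x' = 327.
Then Pb = 180.8 − 0.4·327 = 50 and Ps = 248/11 + (2/11)·327 = 82.
Buyers' price falls by P* − Pb = 72 − 50 = 22; sellers' price rises by Ps − P* = 82 − 72 = 10.

Buyers gain €22 per unit; sellers gain €10 per unit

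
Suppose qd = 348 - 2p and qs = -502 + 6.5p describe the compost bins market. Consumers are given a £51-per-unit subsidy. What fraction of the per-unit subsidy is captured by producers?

Pre-subsidy: 348 - 2p = -502 + 6.5p gives p* = 100, q* = 148.
With the rebate, buyers effectively pay pb = ps − 51, where ps is the price sellers receive.
Demand in terms of ps becomes qd = 348 − 2(ps − 51) = 450 - 2ps. Setting this equal to supply: 450 - 2ps = -502 + 6.5ps, so ps = 112.
Buyers pay pb = 112 − 51 = 61; q' = -502 + 6.5·112 = 226.
Buyers' price falls by p* − pb = 100 − 61 = 39; sellers' price rises by ps − p* = 112 − 100 = 12.
So producers capture 12/51 = 4/17 of each unit of subsidy.

Producer share = 4/17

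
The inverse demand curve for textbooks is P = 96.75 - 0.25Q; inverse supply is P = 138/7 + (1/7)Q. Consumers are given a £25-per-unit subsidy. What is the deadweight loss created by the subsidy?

Pre-subsidy: 96.75 - 0.25Q = 138/7 + (1/7)Q gives Q* = 2157/11 and P* = 525/11.
With the rebate, buyers effectively pay Pb = Ps − 25, where Ps is the price sellers receive.
On the curves, Pb = 96.75 - 0.25Q and Ps = 138/7 + (1/7)Q; the wedge Ps − Pb = 25 gives 138/7 + (1/7)Q − (96.75 - 0.25Q) = 25, so Q' = 2857/11.
Then Pb = 96.75 − 0.25·(2857/11) = 350/11 and Ps = 138/7 + (1/7)·(2857/11) = 625/11.
The subsidy expands output by 2857/11 − 2157/11 = 700/11 past the efficient level; on those units the gap between marginal cost and willingness to pay runs from 0 up to 25.
DWL = ½ × 25 × 700/11 = 8750/11.

Deadweight loss = 8750/11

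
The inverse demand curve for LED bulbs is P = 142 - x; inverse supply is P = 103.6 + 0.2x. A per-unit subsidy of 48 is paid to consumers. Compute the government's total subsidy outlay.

Government cost = 3456

Pre-subsidy: 142 - x = 103.6 + 0.2x gives x* = 32 and P* = 110.
With the rebate, buyers effectively pay Pb = Ps − 48, where Ps is the price sellers receive.
On the curves, Pb = 142 - x and Ps = 103.6 + 0.2x; the wedge Ps − Pb = 48 gives 103.6 + 0.2x − (142 - x) = 48, so x' = 72.
Then Pb = 142 − 1·72 = 70 and Ps = 103.6 + 0.2·72 = 118.
Government outlay = subsidy × quantity = 48 × 72 = 3456.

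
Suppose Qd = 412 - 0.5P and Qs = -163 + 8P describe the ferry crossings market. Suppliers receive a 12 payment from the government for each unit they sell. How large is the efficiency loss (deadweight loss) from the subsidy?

Pre-subsidy: 412 - 0.5P = -163 + 8P gives P* = 1150/17, Q* = 6429/17.
With the subsidy, sellers receive Ps = Pb + 12 for each unit, where Pb is the price buyers pay.
Supply in terms of Pb becomes Qs = -163 + 8(Pb + 12) = -67 + 8Pb. Setting this equal to demand: 412 - 0.5Pb = -67 + 8Pb, so Pb = 958/17.
Sellers receive Ps = 958/17 + 12 = 1162/17; Q' = 412 − 0.5·(958/17) = 6525/17.
The subsidy expands output by 6525/17 − 6429/17 = 96/17 past the efficient level; on those units the gap between marginal cost and willingness to pay runs from 0 up to 12.
DWL = ½ × 12 × 96/17 = 576/17.

Deadweight loss = 576/17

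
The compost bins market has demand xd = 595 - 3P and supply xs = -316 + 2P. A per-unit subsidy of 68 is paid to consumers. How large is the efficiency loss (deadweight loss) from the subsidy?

Deadweight loss = 2774.4

Pre-subsidy: 595 - 3P = -316 + 2P gives P* = 182.2, x* = 48.4.
With the rebate, buyers effectively pay Pb = Ps − 68, where Ps is the price sellers receive.
Demand in terms of Ps becomes xd = 595 − 3(Ps − 68) = 799 - 3Ps. Setting this equal to supply: 799 - 3Ps = -316 + 2Ps, so Ps = 223.
Buyers pay Pb = 223 − 68 = 155; x' = -316 + 2·223 = 130.
The subsidy expands output by 130 − 48.4 = 81.6 past the efficient level; on those units the gap between marginal cost and willingness to pay runs from 0 up to 68.
DWL = ½ × 68 × 81.6 = 2774.4.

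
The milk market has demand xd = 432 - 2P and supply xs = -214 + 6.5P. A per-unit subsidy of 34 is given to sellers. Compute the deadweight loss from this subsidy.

Deadweight loss = 884

Pre-subsidy: 432 - 2P = -214 + 6.5P gives P* = 76, x* = 280.
With the subsidy, sellers receive Ps = Pb + 34 for each unit, where Pb is the price buyers pay.
Supply in terms of Pb becomes xs = -214 + 6.5(Pb + 34) = 7 + 6.5Pb. Setting this equal to demand: 432 - 2Pb = 7 + 6.5Pb, so Pb = 50.
Sellers receive Ps = 50 + 34 = 84; x' = 432 − 2·50 = 332.
The subsidy expands output by 332 − 280 = 52 past the efficient level; on those units the gap between marginal cost and willingness to pay runs from 0 up to 34.
DWL = ½ × 34 × 52 = 884.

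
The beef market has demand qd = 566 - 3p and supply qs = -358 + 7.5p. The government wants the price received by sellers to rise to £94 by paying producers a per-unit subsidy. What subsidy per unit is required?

Required subsidy s = £21 per unit

At a seller price of 94, quantity supplied is -358 + 7.5·94 = 347.
Buyers absorb 347 only when they pay pb with 566 − 3·pb = 347, i.e. pb = 73.
s = ps − pb = 94 − 73 = 21.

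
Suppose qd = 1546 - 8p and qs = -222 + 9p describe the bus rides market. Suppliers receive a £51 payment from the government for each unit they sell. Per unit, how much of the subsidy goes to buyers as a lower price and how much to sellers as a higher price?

Pre-subsidy: 1546 - 8p = -222 + 9p gives p* = 104, q* = 714.
With the subsidy, sellers receive ps = pb + 51 for each unit, where pb is the price buyers pay.
Supply in terms of pb becomes qs = -222 + 9(pb + 51) = 237 + 9pb. Setting this equal to demand: 1546 - 8pb = 237 + 9pb, so pb = 77.
Sellers receive ps = 77 + 51 = 128; q' = 1546 − 8·77 = 930.
Buyers' price falls by p* − pb = 104 − 77 = 27; sellers' price rises by ps − p* = 128 − 104 = 24.

Buyers gain £27 per unit; sellers gain £24 per unit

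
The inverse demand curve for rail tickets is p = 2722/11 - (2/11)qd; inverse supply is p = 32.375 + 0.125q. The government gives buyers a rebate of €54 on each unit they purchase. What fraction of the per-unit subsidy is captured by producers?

Pre-subsidy: 2722/11 - (2/11)q = 32.375 + 0.125q gives q* = 701 and p* = 120.
With the rebate, buyers effectively pay pb = ps − 54, where ps is the price sellers receive.
On the curves, pb = 2722/11 - (2/11)q and ps = 32.375 + 0.125q; the wedge ps − pb = 54 gives 32.375 + 0.125q − (2722/11 - (2/11)q) = 54, so q' = 877.
Then pb = 2722/11 − (2/11)·877 = 88 and ps = 32.375 + 0.125·877 = 142.
Buyers' price falls by p* − pb = 120 − 88 = 32; sellers' price rises by ps − p* = 142 − 120 = 22.
So producers capture 22/54 = 11/27 of each unit of subsidy.

Producer share = 11/27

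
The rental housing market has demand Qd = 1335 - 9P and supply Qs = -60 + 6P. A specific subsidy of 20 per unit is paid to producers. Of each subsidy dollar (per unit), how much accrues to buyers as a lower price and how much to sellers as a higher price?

Pre-subsidy: 1335 - 9P = -60 + 6P gives P* = 93, Q* = 498.
With the subsidy, sellers receive Ps = Pb + 20 for each unit, where Pb is the price buyers pay.
Supply in terms of Pb becomes Qs = -60 + 6(Pb + 20) = 60 + 6Pb. Setting this equal to demand: 1335 - 9Pb = 60 + 6Pb, so Pb = 85.
Sellers receive Ps = 85 + 20 = 105; Q' = 1335 − 9·85 = 570.
Buyers' price falls by P* − Pb = 93 − 85 = 8; sellers' price rises by Ps − P* = 105 − 93 = 12.

Buyers gain 8 per unit; sellers gain 12 per unit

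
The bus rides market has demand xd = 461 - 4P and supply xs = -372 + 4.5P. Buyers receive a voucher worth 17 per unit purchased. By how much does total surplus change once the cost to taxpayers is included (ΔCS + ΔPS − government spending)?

Pre-subsidy: 461 - 4P = -372 + 4.5P gives P* = 98, x* = 69.
With the rebate, buyers effectively pay Pb = Ps − 17, where Ps is the price sellers receive.
Demand in terms of Ps becomes xd = 461 − 4(Ps − 17) = 529 - 4Ps. Setting this equal to supply: 529 - 4Ps = -372 + 4.5Ps, so Ps = 106.
Buyers pay Pb = 106 − 17 = 89; x' = -372 + 4.5·106 = 105.
ΔCS = ½(69 + 105)(98 − 89) = 783; ΔPS = ½(69 + 105)(106 − 98) = 696.
Government spending = 17 × 105 = 1785.
Net change = 783 + 696 − 1785 = -306. The loss equals the DWL triangle ½·17·36.

Net change in total surplus = -306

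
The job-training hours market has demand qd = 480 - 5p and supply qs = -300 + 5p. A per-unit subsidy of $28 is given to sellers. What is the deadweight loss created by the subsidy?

Pre-subsidy: 480 - 5p = -300 + 5p gives p* = 78, q* = 90.
With the subsidy, sellers receive ps = pb + 28 for each unit, where pb is the price buyers pay.
Supply in terms of pb becomes qs = -300 + 5(pb + 28) = -160 + 5pb. Setting this equal to demand: 480 - 5pb = -160 + 5pb, so pb = 64.
Sellers receive ps = 64 + 28 = 92; q' = 480 − 5·64 = 160.
The subsidy expands output by 160 − 90 = 70 past the efficient level; on those units the gap between marginal cost and willingness to pay runs from 0 up to 28.
DWL = ½ × 28 × 70 = 980.

Deadweight loss = $980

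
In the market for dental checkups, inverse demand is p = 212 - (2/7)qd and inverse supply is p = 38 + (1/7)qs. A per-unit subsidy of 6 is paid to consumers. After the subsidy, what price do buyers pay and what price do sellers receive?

Buyers pay 92; sellers receive 98

Pre-subsidy: 212 - (2/7)q = 38 + (1/7)q gives q* = 406 and p* = 96.
With the rebate, buyers effectively pay pb = ps − 6, where ps is the price sellers receive.
On the curves, pb = 212 - (2/7)q and ps = 38 + (1/7)q; the wedge ps − pb = 6 gives 38 + (1/7)q − (212 - (2/7)q) = 6, so q' = 420.
Then pb = 212 − (2/7)·420 = 92 and ps = 38 + (1/7)·420 = 98.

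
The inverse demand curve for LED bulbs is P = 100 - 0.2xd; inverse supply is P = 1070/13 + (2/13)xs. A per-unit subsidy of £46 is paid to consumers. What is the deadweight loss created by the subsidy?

Pre-subsidy: 100 - 0.2x = 1070/13 + (2/13)x gives x* = 50 and P* = 90.
With the rebate, buyers effectively pay Pb = Ps − 46, where Ps is the price sellers receive.
On the curves, Pb = 100 - 0.2x and Ps = 1070/13 + (2/13)x; the wedge Ps − Pb = 46 gives 1070/13 + (2/13)x − (100 - 0.2x) = 46, so x' = 180.
Then Pb = 100 − 0.2·180 = 64 and Ps = 1070/13 + (2/13)·180 = 110.
The subsidy expands output by 180 − 50 = 130 past the efficient level; on those units the gap between marginal cost and willingness to pay runs from 0 up to 46.
DWL = ½ × 46 × 130 = 2990.

Deadweight loss = £2990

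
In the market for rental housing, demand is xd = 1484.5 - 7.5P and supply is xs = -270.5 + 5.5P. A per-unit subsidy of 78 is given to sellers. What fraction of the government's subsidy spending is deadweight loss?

Pre-subsidy: 1484.5 - 7.5P = -270.5 + 5.5P gives P* = 135, x* = 472.
With the subsidy, sellers receive Ps = Pb + 78 for each unit, where Pb is the price buyers pay.
Supply in terms of Pb becomes xs = -270.5 + 5.5(Pb + 78) = 158.5 + 5.5Pb. Setting this equal to demand: 1484.5 - 7.5Pb = 158.5 + 5.5Pb, so Pb = 102.
Sellers receive Ps = 102 + 78 = 180; x' = 1484.5 − 7.5·102 = 719.5.
ΔCS = ½(472 + 719.5)(135 − 102) = 19659.75; ΔPS = ½(472 + 719.5)(180 − 135) = 26808.75.
Government spending = 78 × 719.5 = 56121.
DWL = ½ × 78 × (719.5 − 472) = 9652.5; fraction = 9652.5 / 56121 = 495/2878.

DWL / government spending = 495/2878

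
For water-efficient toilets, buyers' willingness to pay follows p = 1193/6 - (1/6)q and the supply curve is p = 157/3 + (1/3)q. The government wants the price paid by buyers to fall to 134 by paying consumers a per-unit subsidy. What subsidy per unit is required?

Required subsidy s = 48 per unit

At a buyer price of 134, quantity demanded is 1193 − 6·134 = 389.
Sellers supply 389 only when they receive ps = 157/3 + (1/3)·389 = 182.
s = ps − pb = 182 − 134 = 48.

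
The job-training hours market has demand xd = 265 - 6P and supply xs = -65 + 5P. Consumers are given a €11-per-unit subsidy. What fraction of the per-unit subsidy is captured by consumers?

Consumer share = 5/11

Pre-subsidy: 265 - 6P = -65 + 5P gives P* = 30, x* = 85.
With the rebate, buyers effectively pay Pb = Ps − 11, where Ps is the price sellers receive.
Demand in terms of Ps becomes xd = 265 − 6(Ps − 11) = 331 - 6Ps. Setting this equal to supply: 331 - 6Ps = -65 + 5Ps, so Ps = 36.
Buyers pay Pb = 36 − 11 = 25; x' = -65 + 5·36 = 115.
Buyers' price falls by P* − Pb = 30 − 25 = 5; sellers' price rises by Ps − P* = 36 − 30 = 6.
So consumers capture 5/11 = 5/11 of each unit of subsidy.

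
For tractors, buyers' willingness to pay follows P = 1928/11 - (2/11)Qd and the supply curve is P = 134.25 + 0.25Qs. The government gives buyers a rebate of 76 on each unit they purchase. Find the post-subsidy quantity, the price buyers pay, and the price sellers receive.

Q' = 271; buyers pay 126; sellers receive 202

Pre-subsidy: 1928/11 - (2/11)Q = 134.25 + 0.25Q gives Q* = 95 and P* = 158.
With the rebate, buyers effectively pay Pb = Ps − 76, where Ps is the price sellers receive.
On the curves, Pb = 1928/11 - (2/11)Q and Ps = 134.25 + 0.25Q; the wedge Ps − Pb = 76 gives 134.25 + 0.25Q − (1928/11 - (2/11)Q) = 76, so Q' = 271.
Then Pb = 1928/11 − (2/11)·271 = 126 and Ps = 134.25 + 0.25·271 = 202.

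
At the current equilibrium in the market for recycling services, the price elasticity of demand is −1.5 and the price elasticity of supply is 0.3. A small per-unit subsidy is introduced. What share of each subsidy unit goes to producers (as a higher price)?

For a small subsidy around the equilibrium, the benefit split depends on the relative slopes, which at a point are proportional to the elasticities.
Buyer share = εs/(εs + |εd|) = 0.3/(0.3 + 1.5) = 1/6; seller share = |εd|/(εs + |εd|) = 5/6.
So producers capture 5/6 of the subsidy.

Producer share = 5/6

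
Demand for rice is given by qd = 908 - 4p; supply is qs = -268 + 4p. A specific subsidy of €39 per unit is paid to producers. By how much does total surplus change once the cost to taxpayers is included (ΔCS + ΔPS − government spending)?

Pre-subsidy: 908 - 4p = -268 + 4p gives p* = 147, q* = 320.
With the subsidy, sellers receive ps = pb + 39 for each unit, where pb is the price buyers pay.
Supply in terms of pb becomes qs = -268 + 4(pb + 39) = -112 + 4pb. Setting this equal to demand: 908 - 4pb = -112 + 4pb, so pb = 127.5.
Sellers receive ps = 127.5 + 39 = 166.5; q' = 908 − 4·127.5 = 398.
ΔCS = ½(320 + 398)(147 − 127.5) = 7000.5; ΔPS = ½(320 + 398)(166.5 − 147) = 7000.5.
Government spending = 39 × 398 = 15522.
Net change = 7000.5 + 7000.5 − 15522 = -1521. The loss equals the DWL triangle ½·39·78.

Net change in total surplus = -€1521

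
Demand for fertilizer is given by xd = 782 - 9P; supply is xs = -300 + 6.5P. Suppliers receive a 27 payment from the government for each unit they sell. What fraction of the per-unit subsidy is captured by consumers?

Consumer share = 13/31

Pre-subsidy: 782 - 9P = -300 + 6.5P gives P* = 2164/31, x* = 4766/31.
With the subsidy, sellers receive Ps = Pb + 27 for each unit, where Pb is the price buyers pay.
Supply in terms of Pb becomes xs = -300 + 6.5(Pb + 27) = -124.5 + 6.5Pb. Setting this equal to demand: 782 - 9Pb = -124.5 + 6.5Pb, so Pb = 1813/31.
Sellers receive Ps = 1813/31 + 27 = 2650/31; x' = 782 − 9·(1813/31) = 7925/31.
Buyers' price falls by P* − Pb = 2164/31 − 1813/31 = 351/31; sellers' price rises by Ps − P* = 2650/31 − 2164/31 = 486/31.
So consumers capture (351/31)/27 = 13/31 of each unit of subsidy.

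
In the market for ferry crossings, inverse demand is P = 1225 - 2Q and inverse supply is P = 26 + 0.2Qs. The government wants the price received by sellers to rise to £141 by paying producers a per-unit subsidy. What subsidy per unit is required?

At a seller price of 141, quantity supplied is -130 + 5·141 = 575.
Buyers absorb 575 only when they pay Pb = 1225 − 2·575 = 75.
s = Ps − Pb = 141 − 75 = 66.

Required subsidy s = £66 per unit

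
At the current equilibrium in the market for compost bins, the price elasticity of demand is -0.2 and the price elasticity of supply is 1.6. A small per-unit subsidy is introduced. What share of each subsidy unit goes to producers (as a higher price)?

Producer share = 1/9

For a small subsidy around the equilibrium, the benefit split depends on the relative slopes, which at a point are proportional to the elasticities.
Buyer share = εs/(εs + |εd|) = 1.6/(1.6 + 0.2) = 8/9; seller share = |εd|/(εs + |εd|) = 1/9.
So producers capture 1/9 of the subsidy.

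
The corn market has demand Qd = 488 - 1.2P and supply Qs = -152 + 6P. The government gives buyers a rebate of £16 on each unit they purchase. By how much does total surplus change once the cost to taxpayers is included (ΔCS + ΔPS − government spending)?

Net change in total surplus = -£128

Pre-subsidy: 488 - 1.2P = -152 + 6P gives P* = 800/9, Q* = 1144/3.
With the rebate, buyers effectively pay Pb = Ps − 16, where Ps is the price sellers receive.
Demand in terms of Ps becomes Qd = 488 − 1.2(Ps − 16) = 507.2 - 1.2Ps. Setting this equal to supply: 507.2 - 1.2Ps = -152 + 6Ps, so Ps = 824/9.
Buyers pay Pb = 824/9 − 16 = 680/9; Q' = -152 + 6·(824/9) = 1192/3.
ΔCS = ½(1144/3 + 1192/3)(800/9 − 680/9) = 46720/9; ΔPS = ½(1144/3 + 1192/3)(824/9 − 800/9) = 9344/9.
Government spending = 16 × 1192/3 = 19072/3.
Net change = 46720/9 + 9344/9 − 19072/3 = -128. The loss equals the DWL triangle ½·16·16.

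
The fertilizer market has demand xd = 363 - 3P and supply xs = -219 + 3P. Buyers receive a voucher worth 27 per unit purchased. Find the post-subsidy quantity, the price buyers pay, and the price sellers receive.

x' = 112.5; buyers pay 83.5; sellers receive 110.5

Pre-subsidy: 363 - 3P = -219 + 3P gives P* = 97, x* = 72.
With the rebate, buyers effectively pay Pb = Ps − 27, where Ps is the price sellers receive.
Demand in terms of Ps becomes xd = 363 − 3(Ps − 27) = 444 - 3Ps. Setting this equal to supply: 444 - 3Ps = -219 + 3Ps, so Ps = 110.5.
Buyers pay Pb = 110.5 − 27 = 83.5; x' = -219 + 3·110.5 = 112.5.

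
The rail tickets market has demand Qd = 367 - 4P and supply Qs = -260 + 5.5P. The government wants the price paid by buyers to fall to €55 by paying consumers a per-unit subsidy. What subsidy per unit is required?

At a buyer price of 55, quantity demanded is 367 − 4·55 = 147.
Sellers supply 147 only when they receive Ps with -260 + 5.5·Ps = 147, i.e. Ps = 74.
s = Ps − Pb = 74 − 55 = 19.

Required subsidy s = €19 per unit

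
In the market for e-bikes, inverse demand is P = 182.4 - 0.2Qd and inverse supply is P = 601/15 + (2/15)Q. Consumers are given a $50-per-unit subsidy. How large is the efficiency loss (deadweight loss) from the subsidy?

Deadweight loss = $3750

Pre-subsidy: 182.4 - 0.2Q = 601/15 + (2/15)Q gives Q* = 427 and P* = 97.
With the rebate, buyers effectively pay Pb = Ps − 50, where Ps is the price sellers receive.
On the curves, Pb = 182.4 - 0.2Q and Ps = 601/15 + (2/15)Q; the wedge Ps − Pb = 50 gives 601/15 + (2/15)Q − (182.4 - 0.2Q) = 50, so Q' = 577.
Then Pb = 182.4 − 0.2·577 = 67 and Ps = 601/15 + (2/15)·577 = 117.
The subsidy expands output by 577 − 427 = 150 past the efficient level; on those units the gap between marginal cost and willingness to pay runs from 0 up to 50.
DWL = ½ × 50 × 150 = 3750.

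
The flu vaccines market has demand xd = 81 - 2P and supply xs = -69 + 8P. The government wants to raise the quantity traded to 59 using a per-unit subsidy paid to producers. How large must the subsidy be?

Required subsidy s = 5 per unit

At x = 59, invert demand for the buyer price: Pb = (81 − 59)/2 = 11; invert supply for the seller price: Ps = (59 − (-69))/8 = 16.
The subsidy must fill the gap: s = Ps − Pb = 16 − 11 = 5.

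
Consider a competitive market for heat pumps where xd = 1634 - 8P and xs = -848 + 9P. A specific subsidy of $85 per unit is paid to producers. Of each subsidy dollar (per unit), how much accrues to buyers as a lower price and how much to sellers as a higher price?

Buyers gain $45 per unit; sellers gain $40 per unit

Pre-subsidy: 1634 - 8P = -848 + 9P gives P* = 146, x* = 466.
With the subsidy, sellers receive Ps = Pb + 85 for each unit, where Pb is the price buyers pay.
Supply in terms of Pb becomes xs = -848 + 9(Pb + 85) = -83 + 9Pb. Setting this equal to demand: 1634 - 8Pb = -83 + 9Pb, so Pb = 101.
Sellers receive Ps = 101 + 85 = 186; x' = 1634 − 8·101 = 826.
Buyers' price falls by P* − Pb = 146 − 101 = 45; sellers' price rises by Ps − P* = 186 − 146 = 40.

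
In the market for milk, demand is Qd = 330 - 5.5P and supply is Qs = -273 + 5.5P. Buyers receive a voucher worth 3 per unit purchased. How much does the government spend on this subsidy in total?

Pre-subsidy: 330 - 5.5P = -273 + 5.5P gives P* = 603/11, Q* = 28.5.
With the rebate, buyers effectively pay Pb = Ps − 3, where Ps is the price sellers receive.
Demand in terms of Ps becomes Qd = 330 − 5.5(Ps − 3) = 346.5 - 5.5Ps. Setting this equal to supply: 346.5 - 5.5Ps = -273 + 5.5Ps, so Ps = 1239/22.
Buyers pay Pb = 1239/22 − 3 = 1173/22; Q' = -273 + 5.5·(1239/22) = 36.75.
Government outlay = subsidy × quantity = 3 × 36.75 = 110.25.

Government cost = 110.25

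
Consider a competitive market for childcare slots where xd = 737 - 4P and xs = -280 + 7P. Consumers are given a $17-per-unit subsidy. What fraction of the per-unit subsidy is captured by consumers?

Consumer share = 7/11

Pre-subsidy: 737 - 4P = -280 + 7P gives P* = 1017/11, x* = 4039/11.
With the rebate, buyers effectively pay Pb = Ps − 17, where Ps is the price sellers receive.
Demand in terms of Ps becomes xd = 737 − 4(Ps − 17) = 805 - 4Ps. Setting this equal to supply: 805 - 4Ps = -280 + 7Ps, so Ps = 1085/11.
Buyers pay Pb = 1085/11 − 17 = 898/11; x' = -280 + 7·(1085/11) = 4515/11.
Buyers' price falls by P* − Pb = 1017/11 − 898/11 = 119/11; sellers' price rises by Ps − P* = 1085/11 − 1017/11 = 68/11.
So consumers capture (119/11)/17 = 7/11 of each unit of subsidy.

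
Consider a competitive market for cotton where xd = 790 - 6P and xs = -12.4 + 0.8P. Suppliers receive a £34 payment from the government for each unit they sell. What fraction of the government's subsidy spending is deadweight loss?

DWL / government spending = 6/53

Pre-subsidy: 790 - 6P = -12.4 + 0.8P gives P* = 118, x* = 82.
With the subsidy, sellers receive Ps = Pb + 34 for each unit, where Pb is the price buyers pay.
Supply in terms of Pb becomes xs = -12.4 + 0.8(Pb + 34) = 14.8 + 0.8Pb. Setting this equal to demand: 790 - 6Pb = 14.8 + 0.8Pb, so Pb = 114.
Sellers receive Ps = 114 + 34 = 148; x' = 790 − 6·114 = 106.
ΔCS = ½(82 + 106)(118 − 114) = 376; ΔPS = ½(82 + 106)(148 − 118) = 2820.
Government spending = 34 × 106 = 3604.
DWL = ½ × 34 × (106 − 82) = 408; fraction = 408 / 3604 = 6/53.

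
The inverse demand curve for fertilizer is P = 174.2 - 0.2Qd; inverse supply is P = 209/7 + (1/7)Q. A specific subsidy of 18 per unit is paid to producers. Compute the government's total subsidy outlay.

Government cost = 8523

Pre-subsidy: 174.2 - 0.2Q = 209/7 + (1/7)Q gives Q* = 421 and P* = 90.
With the subsidy, sellers receive Ps = Pb + 18 for each unit, where Pb is the price buyers pay.
On the curves, Pb = 174.2 - 0.2Q and Ps = 209/7 + (1/7)Q; the wedge Ps − Pb = 18 gives 209/7 + (1/7)Q − (174.2 - 0.2Q) = 18, so Q' = 473.5.
Then Pb = 174.2 − 0.2·473.5 = 79.5 and Ps = 209/7 + (1/7)·473.5 = 97.5.
Government outlay = subsidy × quantity = 18 × 473.5 = 8523.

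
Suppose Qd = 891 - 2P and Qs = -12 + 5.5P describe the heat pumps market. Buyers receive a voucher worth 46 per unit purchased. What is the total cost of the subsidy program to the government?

Pre-subsidy: 891 - 2P = -12 + 5.5P gives P* = 120.4, Q* = 650.2.
With the rebate, buyers effectively pay Pb = Ps − 46, where Ps is the price sellers receive.
Demand in terms of Ps becomes Qd = 891 − 2(Ps − 46) = 983 - 2Ps. Setting this equal to supply: 983 - 2Ps = -12 + 5.5Ps, so Ps = 398/3.
Buyers pay Pb = 398/3 − 46 = 260/3; Q' = -12 + 5.5·(398/3) = 2153/3.
Government outlay = subsidy × quantity = 46 × 2153/3 = 99038/3.

Government cost = 99038/3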